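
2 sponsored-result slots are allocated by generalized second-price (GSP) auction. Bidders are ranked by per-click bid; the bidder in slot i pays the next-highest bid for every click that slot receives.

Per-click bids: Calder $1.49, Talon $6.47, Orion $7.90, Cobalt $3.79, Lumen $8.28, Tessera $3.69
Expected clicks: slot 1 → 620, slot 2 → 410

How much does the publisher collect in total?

Total revenue: $7550.70

Ranked by bid: $8.28 (Lumen) > $7.90 (Orion) > $6.47 (Talon) > …
Slot 1: Lumen pays $7.90 × 620 = $4898.00
Slot 2: Orion pays $6.47 × 410 = $2652.70
Total = $7550.70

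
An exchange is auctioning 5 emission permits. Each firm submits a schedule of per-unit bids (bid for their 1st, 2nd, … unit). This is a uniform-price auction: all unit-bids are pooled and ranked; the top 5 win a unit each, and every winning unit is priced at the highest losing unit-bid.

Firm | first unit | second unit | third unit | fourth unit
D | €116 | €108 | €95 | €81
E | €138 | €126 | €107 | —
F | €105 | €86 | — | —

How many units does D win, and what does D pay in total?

D: 2 units, pays €210

Merging the schedules and taking the best 5: 138 (E-1), 126 (E-2), 116 (D-1), 108 (D-2), 107 (E-3)
The (k+1)-th unit-bid is €105.
D wins 2 unit(s) at €105 each.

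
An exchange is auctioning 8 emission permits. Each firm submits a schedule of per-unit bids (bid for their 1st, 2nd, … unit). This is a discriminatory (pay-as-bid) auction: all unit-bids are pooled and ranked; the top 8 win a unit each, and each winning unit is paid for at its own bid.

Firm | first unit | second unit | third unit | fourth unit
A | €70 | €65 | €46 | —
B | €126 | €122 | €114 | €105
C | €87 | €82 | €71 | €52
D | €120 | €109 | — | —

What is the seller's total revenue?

Total revenue: €865

Pooled unit-bids ranked (top 8): 126 (B-1), 122 (B-2), 120 (D-1), 114 (B-3), 109 (D-2), 105 (B-4), 87 (C-1), 82 (C-2)
Next rejected bid: €71 (not a price — pay-as-bid).
Each winning unit pays its own bid.
Revenue = 126 + 122 + 120 + 114 + 109 + 105 + 87 + 82 = €865.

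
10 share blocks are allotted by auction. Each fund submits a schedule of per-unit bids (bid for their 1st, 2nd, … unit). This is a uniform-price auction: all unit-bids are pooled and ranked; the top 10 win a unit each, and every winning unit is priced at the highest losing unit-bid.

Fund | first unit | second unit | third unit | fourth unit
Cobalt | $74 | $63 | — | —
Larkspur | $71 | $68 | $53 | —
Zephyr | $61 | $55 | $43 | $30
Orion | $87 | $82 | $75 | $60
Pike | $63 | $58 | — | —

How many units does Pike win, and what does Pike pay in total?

Merging the schedules and taking the best 10: 87 (Orion-1), 82 (Orion-2), 75 (Orion-3), 74 (Cobalt-1), 71 (Larkspur-1), 68 (Larkspur-2), 63 (Cobalt-2), 63 (Pike-1), 61 (Zephyr-1), 60 (Orion-4)
Highest rejected unit-bid = $58.
Pike wins 1 unit(s) at $58 each.

Pike: 1 unit, pays $58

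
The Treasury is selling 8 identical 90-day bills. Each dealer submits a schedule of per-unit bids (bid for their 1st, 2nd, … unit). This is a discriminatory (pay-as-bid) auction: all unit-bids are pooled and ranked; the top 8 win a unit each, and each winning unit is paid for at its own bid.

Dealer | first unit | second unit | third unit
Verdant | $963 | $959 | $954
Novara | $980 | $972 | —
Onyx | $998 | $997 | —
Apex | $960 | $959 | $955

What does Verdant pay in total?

Verdant pays $1,922

Merging the schedules and taking the best 8: 998 (Onyx-1), 997 (Onyx-2), 980 (Novara-1), 972 (Novara-2), 963 (Verdant-1), 960 (Apex-1), 959 (Verdant-2), 959 (Apex-2)
Next rejected bid: $955 (not a price — pay-as-bid).
Verdant's winning unit-bids: 963 + 959 = $1,922.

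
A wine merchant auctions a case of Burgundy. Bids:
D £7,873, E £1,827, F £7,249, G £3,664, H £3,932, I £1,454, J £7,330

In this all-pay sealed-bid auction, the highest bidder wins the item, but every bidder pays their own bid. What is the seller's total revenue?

Total revenue: £33,329

Sorting bids: 7,873 (D) > 7,330 (J) > 7,249 (F) > 3,932 (H) > 3,664 (G) > 1,827 (E) > …
D wins with the top bid; all bids are sunk regardless.
Every bidder forfeits their bid regardless of winning.
Revenue = 7,873 + 1,827 + 7,249 + 3,664 + 3,932 + 1,454 + 7,330 = £33,329.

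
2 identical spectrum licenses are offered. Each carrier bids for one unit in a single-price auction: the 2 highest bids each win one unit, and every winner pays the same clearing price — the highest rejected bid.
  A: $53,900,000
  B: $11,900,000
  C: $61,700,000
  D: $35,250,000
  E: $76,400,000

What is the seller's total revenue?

Total revenue: $107,800,000

Ordering the bids: 76,400,000 (E), 61,700,000 (C), 53,900,000 (A), 35,250,000 (D), …
Winners (2 units): E, C.
First losing bid is A's $53,900,000, which sets the uniform price.
Total revenue = 2 × $53,900,000 = $107,800,000.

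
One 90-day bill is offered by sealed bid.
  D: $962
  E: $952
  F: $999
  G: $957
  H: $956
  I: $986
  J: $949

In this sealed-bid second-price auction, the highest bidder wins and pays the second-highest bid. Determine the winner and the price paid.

F pays $986

Sorting bids: 999 (F) > 986 (I) > 962 (D) > 957 (G) > 956 (H) > 952 (E) > …
F wins with the highest bid; price is set by the runner-up at $986.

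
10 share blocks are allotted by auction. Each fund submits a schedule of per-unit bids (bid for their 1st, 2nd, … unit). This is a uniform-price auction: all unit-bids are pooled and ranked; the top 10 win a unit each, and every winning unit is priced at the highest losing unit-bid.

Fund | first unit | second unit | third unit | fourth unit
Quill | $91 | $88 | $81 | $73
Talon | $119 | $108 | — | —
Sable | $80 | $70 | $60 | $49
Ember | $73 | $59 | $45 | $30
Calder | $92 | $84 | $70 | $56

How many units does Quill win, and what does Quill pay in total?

Quill: 4 units, pays $280

All unit-bids, highest first — top 10: 119 (Talon-1), 108 (Talon-2), 92 (Calder-1), 91 (Quill-1), 88 (Quill-2), 84 (Calder-2), 81 (Quill-3), 80 (Sable-1), 73 (Quill-4), 73 (Ember-1)
First bid not allocated: $70.
Quill wins 4 unit(s) at $70 each.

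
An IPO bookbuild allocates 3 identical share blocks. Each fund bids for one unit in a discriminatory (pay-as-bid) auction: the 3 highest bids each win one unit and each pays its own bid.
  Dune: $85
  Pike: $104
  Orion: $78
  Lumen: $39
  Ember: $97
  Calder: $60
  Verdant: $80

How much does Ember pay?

Ember pays $97

Ordering the bids: 104 (Pike), 97 (Ember), 85 (Dune), 80 (Verdant), 78 (Orion), …
Winners (3 units): Pike, Ember, Dune.
Ember wins → own bid $97.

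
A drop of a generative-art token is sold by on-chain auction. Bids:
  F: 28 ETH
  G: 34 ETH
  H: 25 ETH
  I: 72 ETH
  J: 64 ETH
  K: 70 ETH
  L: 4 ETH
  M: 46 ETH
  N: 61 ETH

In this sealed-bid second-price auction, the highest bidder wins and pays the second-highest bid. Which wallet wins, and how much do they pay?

Sealed-bid second-price auction: the highest bidder wins and pays the second-highest bid.
Bids in order: 72 (I) > 70 (K) > 64 (J) > 61 (N) > 46 (M) > 34 (G) > …
I is highest; pays the second-highest bid, 70 ETH.

I pays 70 ETH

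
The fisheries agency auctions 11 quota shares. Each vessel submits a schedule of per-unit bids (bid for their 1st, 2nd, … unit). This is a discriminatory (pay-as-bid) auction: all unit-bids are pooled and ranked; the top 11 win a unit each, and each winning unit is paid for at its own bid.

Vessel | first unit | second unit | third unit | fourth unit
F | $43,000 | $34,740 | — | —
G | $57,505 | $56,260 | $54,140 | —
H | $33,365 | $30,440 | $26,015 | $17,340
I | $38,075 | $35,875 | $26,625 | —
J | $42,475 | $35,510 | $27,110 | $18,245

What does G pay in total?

G pays $167,905

All unit-bids, highest first — top 11: 57,505 (G-1), 56,260 (G-2), 54,140 (G-3), 43,000 (F-1), 42,475 (J-1), 38,075 (I-1), 35,875 (I-2), 35,510 (J-2), 34,740 (F-2), 33,365 (H-1), 30,440 (H-2)
Next rejected bid: $27,110 (not a price — pay-as-bid).
G's winning unit-bids: 57,505 + 56,260 + 54,140 = $167,905.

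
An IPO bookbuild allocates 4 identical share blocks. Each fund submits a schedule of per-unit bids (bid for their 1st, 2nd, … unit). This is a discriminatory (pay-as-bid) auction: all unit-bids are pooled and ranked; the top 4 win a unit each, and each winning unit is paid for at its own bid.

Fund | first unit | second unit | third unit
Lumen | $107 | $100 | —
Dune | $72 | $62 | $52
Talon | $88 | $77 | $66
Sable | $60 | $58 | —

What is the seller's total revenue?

Merging the schedules and taking the best 4: 107 (Lumen-1), 100 (Lumen-2), 88 (Talon-1), 77 (Talon-2)
Next rejected bid: $72 (not a price — pay-as-bid).
Each winning unit pays its own bid.
Revenue = 107 + 100 + 88 + 77 = $372.

Total revenue: $372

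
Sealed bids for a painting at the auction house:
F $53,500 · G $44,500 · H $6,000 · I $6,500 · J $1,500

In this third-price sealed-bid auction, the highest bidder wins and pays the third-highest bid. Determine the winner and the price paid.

F pays $6,500

Sorting bids: 53,500 (F) > 44,500 (G) > 6,500 (I) > 6,000 (H) > 1,500 (J)
F is highest; pays the third-highest bid, $6,500.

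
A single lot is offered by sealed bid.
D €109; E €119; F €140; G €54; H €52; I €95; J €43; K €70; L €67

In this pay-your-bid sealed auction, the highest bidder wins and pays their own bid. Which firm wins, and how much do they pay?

F pays €140

Pay-your-bid sealed auction: the highest bidder wins and pays their own bid.
Sorting bids: 140 (F) > 119 (E) > 109 (D) > 95 (I) > 70 (K) > 67 (L) > …
First-price: F pays what they bid, €140.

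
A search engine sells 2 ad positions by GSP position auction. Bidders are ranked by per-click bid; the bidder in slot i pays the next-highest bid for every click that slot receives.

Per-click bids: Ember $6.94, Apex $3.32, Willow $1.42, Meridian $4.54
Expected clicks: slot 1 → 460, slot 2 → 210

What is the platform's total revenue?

Ranked by bid: $6.94 (Ember) > $4.54 (Meridian) > $3.32 (Apex) > …
Slot 1: Ember pays $4.54 × 460 = $2088.40
Slot 2: Meridian pays $3.32 × 210 = $697.20
Total = $2785.60

Total revenue: $2785.60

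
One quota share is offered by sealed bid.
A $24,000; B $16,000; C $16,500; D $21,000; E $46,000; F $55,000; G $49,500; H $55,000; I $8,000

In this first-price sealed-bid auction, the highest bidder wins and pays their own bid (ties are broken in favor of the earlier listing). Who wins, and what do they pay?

Rule: the highest bidder wins and pays their own bid.
Sorting bids: 55,000 (F) > 55,000 (H) > 49,500 (G) > 46,000 (E) > 24,000 (A) > 21,000 (D) > …
F and H tie at $55,000; tie-break gives it to F.
F has the highest bid and pays exactly that: $55,000.

F pays $55,000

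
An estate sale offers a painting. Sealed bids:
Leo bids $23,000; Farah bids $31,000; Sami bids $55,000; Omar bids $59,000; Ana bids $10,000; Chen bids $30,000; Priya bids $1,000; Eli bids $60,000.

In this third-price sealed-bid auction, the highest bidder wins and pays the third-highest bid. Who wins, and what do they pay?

Bids ranked: 60,000 (Eli) > 59,000 (Omar) > 55,000 (Sami) > 31,000 (Farah) > 30,000 (Chen) > 23,000 (Leo) > …
Eli is highest; pays the third-highest bid, $55,000.

Eli pays $55,000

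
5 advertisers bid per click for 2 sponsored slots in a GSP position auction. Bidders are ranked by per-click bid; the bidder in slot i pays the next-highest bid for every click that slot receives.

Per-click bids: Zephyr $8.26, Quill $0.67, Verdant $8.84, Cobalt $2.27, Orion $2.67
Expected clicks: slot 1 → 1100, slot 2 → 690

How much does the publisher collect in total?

Sorting advertisers: $8.84 (Verdant) > $8.26 (Zephyr) > $2.67 (Orion) > …
Slot 1: Verdant pays $8.26 × 1100 = $9086.00
Slot 2: Zephyr pays $2.67 × 690 = $1842.30
Total = $10928.30

Total revenue: $10928.30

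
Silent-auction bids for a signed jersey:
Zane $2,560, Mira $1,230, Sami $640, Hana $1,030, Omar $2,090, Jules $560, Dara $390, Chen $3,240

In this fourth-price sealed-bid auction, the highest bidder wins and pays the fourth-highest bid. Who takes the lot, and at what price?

Rule: the highest bidder wins and pays the fourth-highest bid.
Bids ranked: 3,240 (Chen) > 2,560 (Zane) > 2,090 (Omar) > 1,230 (Mira) > 1,030 (Hana) > 640 (Sami) > …
Chen is highest; pays the fourth-highest bid, $1,230.

Chen pays $1,230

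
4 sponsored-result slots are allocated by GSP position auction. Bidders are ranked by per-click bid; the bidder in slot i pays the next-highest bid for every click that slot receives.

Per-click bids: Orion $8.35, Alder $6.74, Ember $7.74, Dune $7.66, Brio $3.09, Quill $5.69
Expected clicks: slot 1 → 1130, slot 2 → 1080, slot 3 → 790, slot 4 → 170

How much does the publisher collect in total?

Ranked by bid: $8.35 (Orion) > $7.74 (Ember) > $7.66 (Dune) > $6.74 (Alder) > $5.69 (Quill) > …
Slot 1: Orion pays $7.74 × 1130 = $8746.20
Slot 2: Ember pays $7.66 × 1080 = $8272.80
Slot 3: Dune pays $6.74 × 790 = $5324.60
Slot 4: Alder pays $5.69 × 170 = $967.30
Total = $23310.90

Total revenue: $23310.90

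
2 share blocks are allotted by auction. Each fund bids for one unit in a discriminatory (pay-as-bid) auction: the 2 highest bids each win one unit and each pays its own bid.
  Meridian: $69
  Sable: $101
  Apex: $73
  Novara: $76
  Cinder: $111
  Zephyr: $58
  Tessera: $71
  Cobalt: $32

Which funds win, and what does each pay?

Bids ranked high→low: 111 (Cinder), 101 (Sable), 76 (Novara), 73 (Apex), …
Top 2: Cinder, Sable.
Each winner pays its own bid: Cinder $111, Sable $101.

Cinder $111, Sable $101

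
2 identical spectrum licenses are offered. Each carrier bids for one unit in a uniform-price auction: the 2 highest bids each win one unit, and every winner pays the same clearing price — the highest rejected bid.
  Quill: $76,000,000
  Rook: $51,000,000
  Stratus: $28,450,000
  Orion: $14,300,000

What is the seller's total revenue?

Total revenue: $56,900,000

Sorting: 76,000,000 (Quill), 51,000,000 (Rook), 28,450,000 (Stratus), 14,300,000 (Orion)
Top 2: Quill, Rook.
Highest unsuccessful bid: $28,450,000 → clearing price.
Total revenue = 2 × $28,450,000 = $56,900,000.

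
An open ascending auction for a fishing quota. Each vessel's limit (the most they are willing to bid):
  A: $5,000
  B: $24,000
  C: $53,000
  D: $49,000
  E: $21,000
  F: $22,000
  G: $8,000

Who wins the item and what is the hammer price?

Limits ranked: 53,000 (C) > 49,000 (D) > 24,000 (B) > 22,000 (F) > 21,000 (E) > 8,000 (G) > …
Once the price passes $49,000, only C is left; the hammer falls at D's limit of $49,000.

C wins at $49,000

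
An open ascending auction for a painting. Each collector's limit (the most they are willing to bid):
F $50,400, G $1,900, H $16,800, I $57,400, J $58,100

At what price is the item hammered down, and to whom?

Open ascending-bid auction: the price rises until one bidder remains; the winner pays the price at which the last rival dropped out.
Limits in order: 58,100 (J) > 57,400 (I) > 50,400 (F) > 16,800 (H) > 1,900 (G)
Bidding ends when I exits at $57,400; J takes it.

J wins at $57,400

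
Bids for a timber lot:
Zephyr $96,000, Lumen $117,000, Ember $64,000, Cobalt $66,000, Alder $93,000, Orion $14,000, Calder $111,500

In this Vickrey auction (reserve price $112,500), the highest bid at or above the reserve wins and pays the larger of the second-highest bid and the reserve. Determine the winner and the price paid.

Bids in order: 117,000 (Lumen) > 111,500 (Calder) > 96,000 (Zephyr) > 93,000 (Alder) > 66,000 (Cobalt) > 64,000 (Ember) > …
Lumen has the top bid at or above the reserve ($117,000).
max(second-highest $111,500, reserve $112,500) = $112,500.

Lumen pays $112,500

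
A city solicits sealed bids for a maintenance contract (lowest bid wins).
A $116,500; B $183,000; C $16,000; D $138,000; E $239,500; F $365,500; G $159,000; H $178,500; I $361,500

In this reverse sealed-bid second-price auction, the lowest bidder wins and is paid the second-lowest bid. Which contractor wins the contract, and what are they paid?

C is paid $116,500

Bids ranked: 16,000 (C) < 116,500 (A) < 138,000 (D) < 159,000 (G) < 178,500 (H) < 183,000 (B) < …
C is lowest; is paid the second-lowest bid, $116,500.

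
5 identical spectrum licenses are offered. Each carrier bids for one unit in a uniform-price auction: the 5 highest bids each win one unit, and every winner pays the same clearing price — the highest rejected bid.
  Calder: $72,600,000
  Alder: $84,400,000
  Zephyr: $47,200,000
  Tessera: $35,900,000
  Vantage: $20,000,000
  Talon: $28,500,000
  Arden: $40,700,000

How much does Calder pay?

Calder pays $28,500,000

Ordering the bids: 84,400,000 (Alder), 72,600,000 (Calder), 47,200,000 (Zephyr), 40,700,000 (Arden), 35,900,000 (Tessera), 28,500,000 (Talon), 20,000,000 (Vantage)
The 5 highest are Alder, Calder, Zephyr, Arden, Tessera.
First losing bid is Talon's $28,500,000, which sets the uniform price.
Calder wins → pays $28,500,000.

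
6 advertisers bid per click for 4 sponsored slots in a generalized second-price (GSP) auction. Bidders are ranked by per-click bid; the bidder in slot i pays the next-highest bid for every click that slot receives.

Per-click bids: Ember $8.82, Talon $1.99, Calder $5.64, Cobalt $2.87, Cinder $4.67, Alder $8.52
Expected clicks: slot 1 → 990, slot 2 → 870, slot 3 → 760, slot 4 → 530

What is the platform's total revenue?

Total revenue: $18411.90

Ranked by bid: $8.82 (Ember) > $8.52 (Alder) > $5.64 (Calder) > $4.67 (Cinder) > $2.87 (Cobalt) > …
Slot 1: Ember pays $8.52 × 990 = $8434.80
Slot 2: Alder pays $5.64 × 870 = $4906.80
Slot 3: Calder pays $4.67 × 760 = $3549.20
Slot 4: Cinder pays $2.87 × 530 = $1521.10
Total = $18411.90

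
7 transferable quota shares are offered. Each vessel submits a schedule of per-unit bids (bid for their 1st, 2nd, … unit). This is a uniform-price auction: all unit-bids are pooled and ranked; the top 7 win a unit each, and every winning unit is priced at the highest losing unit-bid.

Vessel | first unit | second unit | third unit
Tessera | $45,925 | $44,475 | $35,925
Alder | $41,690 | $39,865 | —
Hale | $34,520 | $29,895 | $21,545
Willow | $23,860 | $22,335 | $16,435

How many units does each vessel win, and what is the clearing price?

Pooled unit-bids ranked (top 7): 45,925 (Tessera-1), 44,475 (Tessera-2), 41,690 (Alder-1), 39,865 (Alder-2), 35,925 (Tessera-3), 34,520 (Hale-1), 29,895 (Hale-2)
First bid not allocated: $23,860.
Allocation: Alder 2, Hale 2, Tessera 3.

Alder 2, Hale 2, Tessera 3; clearing price $23,860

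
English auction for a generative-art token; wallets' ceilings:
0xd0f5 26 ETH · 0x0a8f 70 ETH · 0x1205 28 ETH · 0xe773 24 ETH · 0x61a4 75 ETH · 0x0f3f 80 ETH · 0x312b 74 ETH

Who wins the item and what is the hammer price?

Rule: the price rises until one bidder remains; the winner pays the price at which the last rival dropped out.
Limits ranked: 80 (0x0f3f) > 75 (0x61a4) > 74 (0x312b) > 70 (0x0a8f) > 28 (0x1205) > 26 (0xd0f5) > …
Once the price passes 75 ETH, only 0x0f3f is left; the hammer falls at 0x61a4's limit of 75 ETH.

0x0f3f wins at 75 ETH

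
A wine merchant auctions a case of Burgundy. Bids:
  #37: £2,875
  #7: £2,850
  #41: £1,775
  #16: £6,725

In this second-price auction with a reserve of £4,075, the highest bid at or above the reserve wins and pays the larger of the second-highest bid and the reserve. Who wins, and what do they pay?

#16 pays £4,075

Bids ranked: 6,725 (#16) > 2,875 (#37) > 2,850 (#7) > 1,775 (#41)
#16 has the top bid at or above the reserve (£6,725).
max(second-highest £2,875, reserve £4,075) = £4,075.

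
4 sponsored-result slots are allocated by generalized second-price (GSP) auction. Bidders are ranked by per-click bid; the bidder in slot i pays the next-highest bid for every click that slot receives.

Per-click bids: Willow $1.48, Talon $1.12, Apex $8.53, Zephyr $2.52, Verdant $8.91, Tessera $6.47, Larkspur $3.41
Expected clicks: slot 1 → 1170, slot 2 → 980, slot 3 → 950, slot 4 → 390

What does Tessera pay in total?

Sorting advertisers: $8.91 (Verdant) > $8.53 (Apex) > $6.47 (Tessera) > $3.41 (Larkspur) > $2.52 (Zephyr) > …
Tessera holds slot 3 → pays next bid $3.41 × 950 clicks = $3239.50.

Tessera pays $3239.50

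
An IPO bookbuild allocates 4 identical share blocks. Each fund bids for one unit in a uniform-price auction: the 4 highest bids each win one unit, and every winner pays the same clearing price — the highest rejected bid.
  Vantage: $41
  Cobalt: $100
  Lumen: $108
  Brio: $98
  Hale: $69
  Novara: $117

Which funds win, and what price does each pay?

Novara, Lumen, Cobalt, Brio; each pays $69

Bids ranked high→low: 117 (Novara), 108 (Lumen), 100 (Cobalt), 98 (Brio), 69 (Hale), 41 (Vantage)
The 4 highest are Novara, Lumen, Cobalt, Brio.
Highest unsuccessful bid: $69 → clearing price.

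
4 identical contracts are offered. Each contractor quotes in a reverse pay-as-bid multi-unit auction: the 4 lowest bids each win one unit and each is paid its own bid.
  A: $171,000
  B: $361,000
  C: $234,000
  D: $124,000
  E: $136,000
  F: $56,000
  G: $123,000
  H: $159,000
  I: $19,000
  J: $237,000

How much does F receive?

Bids ranked low→high: 19,000 (I), 56,000 (F), 123,000 (G), 124,000 (D), 136,000 (E), 159,000 (H), …
Lowest 4: I, F, G, D.
F wins → own bid $56,000.

F is paid $56,000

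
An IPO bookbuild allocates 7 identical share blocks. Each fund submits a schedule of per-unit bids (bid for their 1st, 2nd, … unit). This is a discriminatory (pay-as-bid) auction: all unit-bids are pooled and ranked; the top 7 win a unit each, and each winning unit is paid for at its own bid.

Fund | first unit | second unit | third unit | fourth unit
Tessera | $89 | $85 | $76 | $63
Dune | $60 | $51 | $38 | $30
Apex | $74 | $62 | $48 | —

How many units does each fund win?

Merging the schedules and taking the best 7: 89 (Tessera-1), 85 (Tessera-2), 76 (Tessera-3), 74 (Apex-1), 63 (Tessera-4), 62 (Apex-2), 60 (Dune-1)
Next rejected bid: $51 (not a price — pay-as-bid).
Allocation: Apex 2, Dune 1, Tessera 4.

Apex 2, Dune 1, Tessera 4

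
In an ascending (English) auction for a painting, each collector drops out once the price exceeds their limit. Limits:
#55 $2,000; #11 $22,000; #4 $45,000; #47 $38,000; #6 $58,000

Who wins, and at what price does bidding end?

Limits ranked: 58,000 (#6) > 45,000 (#4) > 38,000 (#47) > 22,000 (#11) > 2,000 (#55)
#4 is the last rival to drop out, at $45,000; #6 remains and wins at that price.

#6 wins at $45,000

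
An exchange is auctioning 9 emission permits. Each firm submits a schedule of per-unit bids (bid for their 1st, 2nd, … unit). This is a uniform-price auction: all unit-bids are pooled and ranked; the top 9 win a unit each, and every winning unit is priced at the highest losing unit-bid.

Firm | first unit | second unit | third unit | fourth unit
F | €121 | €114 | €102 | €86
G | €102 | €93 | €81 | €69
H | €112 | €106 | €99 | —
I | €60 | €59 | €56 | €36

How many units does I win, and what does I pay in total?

Merging the schedules and taking the best 9: 121 (F-1), 114 (F-2), 112 (H-1), 106 (H-2), 102 (F-3), 102 (G-1), 99 (H-3), 93 (G-2), 86 (F-4)
The (k+1)-th unit-bid is €81.
I wins 0 unit(s) at €81 each.

I: 0 units, pays €0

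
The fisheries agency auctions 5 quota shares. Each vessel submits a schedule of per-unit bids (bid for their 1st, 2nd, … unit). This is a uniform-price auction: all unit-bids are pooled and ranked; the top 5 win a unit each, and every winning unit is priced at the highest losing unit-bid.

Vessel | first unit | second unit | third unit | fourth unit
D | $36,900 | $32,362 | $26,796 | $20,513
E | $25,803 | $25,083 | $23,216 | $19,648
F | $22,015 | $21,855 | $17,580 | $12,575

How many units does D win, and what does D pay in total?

Merging the schedules and taking the best 5: 36,900 (D-1), 32,362 (D-2), 26,796 (D-3), 25,803 (E-1), 25,083 (E-2)
First bid not allocated: $23,216.
D wins 3 unit(s) at $23,216 each.

D: 3 units, pays $69,648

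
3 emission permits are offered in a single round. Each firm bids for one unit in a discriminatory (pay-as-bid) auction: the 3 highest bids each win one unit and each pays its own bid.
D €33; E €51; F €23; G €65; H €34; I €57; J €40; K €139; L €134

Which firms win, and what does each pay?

K €139, L €134, G €65

Bids ranked high→low: 139 (K), 134 (L), 65 (G), 57 (I), 51 (E), …
The 3 highest are K, L, G.
Each winner pays its own bid: K €139, L €134, G €65.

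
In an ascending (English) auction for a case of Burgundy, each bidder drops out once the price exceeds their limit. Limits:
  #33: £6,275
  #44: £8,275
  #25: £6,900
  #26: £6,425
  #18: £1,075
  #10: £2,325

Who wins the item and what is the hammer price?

#44 wins at £6,900

Sorting limits: 8,275 (#44) > 6,900 (#25) > 6,425 (#26) > 6,275 (#33) > 2,325 (#10) > 1,075 (#18)
Bidding ends when #25 exits at £6,900; #44 takes it.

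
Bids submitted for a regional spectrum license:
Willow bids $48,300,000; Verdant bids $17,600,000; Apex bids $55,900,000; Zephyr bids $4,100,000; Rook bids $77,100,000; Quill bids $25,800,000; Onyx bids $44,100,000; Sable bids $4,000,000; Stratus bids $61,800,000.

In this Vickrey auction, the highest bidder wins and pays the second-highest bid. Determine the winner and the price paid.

Rook pays $61,800,000

Rule: the highest bidder wins and pays the second-highest bid.
Bids in order: 77,100,000 (Rook) > 61,800,000 (Stratus) > 55,900,000 (Apex) > 48,300,000 (Willow) > 44,100,000 (Onyx) > 25,800,000 (Quill) > …
Rook is highest; pays the second-highest bid, $61,800,000.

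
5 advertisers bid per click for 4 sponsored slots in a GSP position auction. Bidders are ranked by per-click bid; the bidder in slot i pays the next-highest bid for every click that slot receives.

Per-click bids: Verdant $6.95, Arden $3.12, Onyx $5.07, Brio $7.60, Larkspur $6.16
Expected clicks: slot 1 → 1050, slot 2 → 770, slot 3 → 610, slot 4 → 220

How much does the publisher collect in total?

Per-click bids in order: $7.60 (Brio) > $6.95 (Verdant) > $6.16 (Larkspur) > $5.07 (Onyx) > $3.12 (Arden)
Slot 1: Brio pays $6.95 × 1050 = $7297.50
Slot 2: Verdant pays $6.16 × 770 = $4743.20
Slot 3: Larkspur pays $5.07 × 610 = $3092.70
Slot 4: Onyx pays $3.12 × 220 = $686.40
Total = $15819.80

Total revenue: $15819.80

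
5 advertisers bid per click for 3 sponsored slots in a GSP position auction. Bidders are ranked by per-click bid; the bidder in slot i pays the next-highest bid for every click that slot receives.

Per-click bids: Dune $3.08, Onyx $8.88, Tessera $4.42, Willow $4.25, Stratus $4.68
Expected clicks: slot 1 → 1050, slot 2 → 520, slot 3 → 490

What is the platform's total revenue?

Total revenue: $9294.90

Sorting advertisers: $8.88 (Onyx) > $4.68 (Stratus) > $4.42 (Tessera) > $4.25 (Willow) > …
Slot 1: Onyx pays $4.68 × 1050 = $4914.00
Slot 2: Stratus pays $4.42 × 520 = $2298.40
Slot 3: Tessera pays $4.25 × 490 = $2082.50
Total = $9294.90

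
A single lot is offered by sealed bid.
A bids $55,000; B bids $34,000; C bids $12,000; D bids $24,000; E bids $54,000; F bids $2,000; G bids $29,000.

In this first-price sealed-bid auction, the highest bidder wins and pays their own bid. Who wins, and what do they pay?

Rule: the highest bidder wins and pays their own bid.
Bids in order: 55,000 (A) > 54,000 (E) > 34,000 (B) > 29,000 (G) > 24,000 (D) > 12,000 (C) > …
A is highest → pays own bid, $55,000.

A pays $55,000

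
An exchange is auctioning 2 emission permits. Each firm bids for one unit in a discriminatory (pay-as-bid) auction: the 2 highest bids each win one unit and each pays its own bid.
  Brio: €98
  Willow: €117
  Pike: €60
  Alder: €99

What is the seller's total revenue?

Total revenue: €216

Bids ranked high→low: 117 (Willow), 99 (Alder), 98 (Brio), 60 (Pike)
Top 2: Willow, Alder.
Total revenue = 117 + 99 = €216.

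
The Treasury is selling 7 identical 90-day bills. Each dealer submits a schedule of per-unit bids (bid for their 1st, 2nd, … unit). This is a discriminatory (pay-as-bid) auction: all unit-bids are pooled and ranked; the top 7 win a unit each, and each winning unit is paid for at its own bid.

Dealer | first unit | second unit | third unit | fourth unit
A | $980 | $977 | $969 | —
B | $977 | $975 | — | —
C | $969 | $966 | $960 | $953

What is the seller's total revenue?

All unit-bids, highest first — top 7: 980 (A-1), 977 (A-2), 977 (B-1), 975 (B-2), 969 (A-3), 969 (C-1), 966 (C-2)
Next rejected bid: $960 (not a price — pay-as-bid).
Each winning unit pays its own bid.
Revenue = 980 + 977 + 977 + 975 + 969 + 969 + 966 = $6,813.

Total revenue: $6,813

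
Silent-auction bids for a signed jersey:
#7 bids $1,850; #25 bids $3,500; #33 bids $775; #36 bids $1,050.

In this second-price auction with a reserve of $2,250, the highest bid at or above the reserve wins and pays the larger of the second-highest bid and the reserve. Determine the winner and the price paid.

Rule: the highest bid at or above the reserve wins and pays the larger of the second-highest bid and the reserve.
Sorting bids: 3,500 (#25) > 1,850 (#7) > 1,050 (#36) > 775 (#33)
Highest eligible bid: #25 at $3,500.
Second-highest bid $1,850 is below the reserve $2,250, so the reserve binds → payment $2,250.

#25 pays $2,250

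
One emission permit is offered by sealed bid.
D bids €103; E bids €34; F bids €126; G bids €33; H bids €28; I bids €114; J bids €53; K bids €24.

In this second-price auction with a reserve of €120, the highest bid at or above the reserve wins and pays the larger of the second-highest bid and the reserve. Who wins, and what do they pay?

Bids ranked: 126 (F) > 114 (I) > 103 (D) > 53 (J) > 34 (E) > 33 (G) > …
F has the top bid at or above the reserve (€126).
max(second-highest €114, reserve €120) = €120.

F pays €120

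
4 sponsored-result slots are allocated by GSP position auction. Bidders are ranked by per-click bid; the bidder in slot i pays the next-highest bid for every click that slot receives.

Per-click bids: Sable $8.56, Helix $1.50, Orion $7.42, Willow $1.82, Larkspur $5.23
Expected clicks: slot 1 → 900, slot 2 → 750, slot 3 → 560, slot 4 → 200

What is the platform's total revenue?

Per-click bids in order: $8.56 (Sable) > $7.42 (Orion) > $5.23 (Larkspur) > $1.82 (Willow) > $1.50 (Helix)
Slot 1: Sable pays $7.42 × 900 = $6678.00
Slot 2: Orion pays $5.23 × 750 = $3922.50
Slot 3: Larkspur pays $1.82 × 560 = $1019.20
Slot 4: Willow pays $1.50 × 200 = $300.00
Total = $11919.70

Total revenue: $11919.70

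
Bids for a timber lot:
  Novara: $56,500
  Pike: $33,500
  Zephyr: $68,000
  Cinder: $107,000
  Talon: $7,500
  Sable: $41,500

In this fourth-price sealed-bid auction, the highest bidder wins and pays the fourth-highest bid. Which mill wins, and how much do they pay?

Cinder pays $41,500

Sorting bids: 107,000 (Cinder) > 68,000 (Zephyr) > 56,500 (Novara) > 41,500 (Sable) > 33,500 (Pike) > 7,500 (Talon)
Cinder wins; payment is bid #4 in the ranking = $41,500.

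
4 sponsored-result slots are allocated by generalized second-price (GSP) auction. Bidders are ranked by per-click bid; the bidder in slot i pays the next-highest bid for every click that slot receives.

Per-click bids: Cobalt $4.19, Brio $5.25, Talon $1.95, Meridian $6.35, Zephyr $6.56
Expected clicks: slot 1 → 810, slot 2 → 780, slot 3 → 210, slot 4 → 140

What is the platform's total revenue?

Total revenue: $10391.40

Per-click bids in order: $6.56 (Zephyr) > $6.35 (Meridian) > $5.25 (Brio) > $4.19 (Cobalt) > $1.95 (Talon)
Slot 1: Zephyr pays $6.35 × 810 = $5143.50
Slot 2: Meridian pays $5.25 × 780 = $4095.00
Slot 3: Brio pays $4.19 × 210 = $879.90
Slot 4: Cobalt pays $1.95 × 140 = $273.00
Total = $10391.40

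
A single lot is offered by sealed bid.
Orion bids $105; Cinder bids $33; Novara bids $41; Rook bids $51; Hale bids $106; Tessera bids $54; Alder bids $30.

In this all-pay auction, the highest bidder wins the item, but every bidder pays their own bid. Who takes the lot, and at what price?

Sorting bids: 106 (Hale) > 105 (Orion) > 54 (Tessera) > 51 (Rook) > 41 (Novara) > 33 (Cinder) > …
Hale wins with the top bid; all bids are sunk regardless.

Hale pays $106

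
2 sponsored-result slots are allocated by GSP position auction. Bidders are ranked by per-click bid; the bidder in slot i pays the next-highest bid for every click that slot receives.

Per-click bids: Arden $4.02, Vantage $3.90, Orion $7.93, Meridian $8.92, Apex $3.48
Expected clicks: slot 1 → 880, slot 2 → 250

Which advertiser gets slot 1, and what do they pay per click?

Meridian; $7.93 per click

Per-click bids in order: $8.92 (Meridian) > $7.93 (Orion) > $4.02 (Arden) > …
Slot 1 goes to the first-ranked bidder, Meridian, who pays the next bid down: $7.93/click.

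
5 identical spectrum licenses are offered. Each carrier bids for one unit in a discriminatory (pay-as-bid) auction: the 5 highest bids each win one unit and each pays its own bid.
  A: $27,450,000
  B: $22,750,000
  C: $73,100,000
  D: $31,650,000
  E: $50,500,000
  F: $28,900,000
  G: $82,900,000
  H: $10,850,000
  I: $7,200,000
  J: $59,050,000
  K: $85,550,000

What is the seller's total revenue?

Total revenue: $351,100,000

Sorting: 85,550,000 (K), 82,900,000 (G), 73,100,000 (C), 59,050,000 (J), 50,500,000 (E), 31,650,000 (D), 28,900,000 (F), …
Winners (5 units): K, G, C, J, E.
Total revenue = 85,550,000 + 82,900,000 + 73,100,000 + 59,050,000 + 50,500,000 = $351,100,000.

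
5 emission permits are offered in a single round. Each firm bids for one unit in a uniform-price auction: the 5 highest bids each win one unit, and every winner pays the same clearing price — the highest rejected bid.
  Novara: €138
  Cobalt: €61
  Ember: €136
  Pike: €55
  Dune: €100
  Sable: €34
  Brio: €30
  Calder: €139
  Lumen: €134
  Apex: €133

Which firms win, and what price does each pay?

Ordering the bids: 139 (Calder), 138 (Novara), 136 (Ember), 134 (Lumen), 133 (Apex), 100 (Dune), 61 (Cobalt), …
Top 5: Calder, Novara, Ember, Lumen, Apex.
First losing bid is Dune's €100, which sets the uniform price.

Calder, Novara, Ember, Lumen, Apex; each pays €100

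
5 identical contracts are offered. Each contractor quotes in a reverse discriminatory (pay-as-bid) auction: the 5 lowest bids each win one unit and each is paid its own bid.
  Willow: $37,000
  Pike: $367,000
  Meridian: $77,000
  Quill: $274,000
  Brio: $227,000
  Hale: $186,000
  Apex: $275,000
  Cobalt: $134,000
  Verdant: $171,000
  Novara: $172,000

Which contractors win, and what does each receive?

Sorting: 37,000 (Willow), 77,000 (Meridian), 134,000 (Cobalt), 171,000 (Verdant), 172,000 (Novara), 186,000 (Hale), 227,000 (Brio), …
Lowest 5: Willow, Meridian, Cobalt, Verdant, Novara.
Each winner is paid its own bid: Willow $37,000, Meridian $77,000, Cobalt $134,000, Verdant $171,000, Novara $172,000.

Willow $37,000, Meridian $77,000, Cobalt $134,000, Verdant $171,000, Novara $172,000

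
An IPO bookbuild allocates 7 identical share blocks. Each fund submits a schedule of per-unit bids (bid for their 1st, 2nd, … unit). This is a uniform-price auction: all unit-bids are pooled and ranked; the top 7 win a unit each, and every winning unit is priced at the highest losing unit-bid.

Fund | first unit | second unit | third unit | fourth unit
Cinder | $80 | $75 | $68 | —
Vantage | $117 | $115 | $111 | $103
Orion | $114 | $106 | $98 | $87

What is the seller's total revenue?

Total revenue: $609

All unit-bids, highest first — top 7: 117 (Vantage-1), 115 (Vantage-2), 114 (Orion-1), 111 (Vantage-3), 106 (Orion-2), 103 (Vantage-4), 98 (Orion-3)
Highest rejected unit-bid = $87.
Allocation: Orion 3, Vantage 4. Every unit priced at $87.
Revenue = 7 × 87 = $609.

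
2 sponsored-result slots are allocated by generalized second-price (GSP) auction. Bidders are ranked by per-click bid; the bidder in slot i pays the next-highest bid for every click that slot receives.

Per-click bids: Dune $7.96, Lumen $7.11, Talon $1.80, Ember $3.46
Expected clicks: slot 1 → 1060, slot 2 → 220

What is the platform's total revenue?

Total revenue: $8297.80

Ranked by bid: $7.96 (Dune) > $7.11 (Lumen) > $3.46 (Ember) > …
Slot 1: Dune pays $7.11 × 1060 = $7536.60
Slot 2: Lumen pays $3.46 × 220 = $761.20
Total = $8297.80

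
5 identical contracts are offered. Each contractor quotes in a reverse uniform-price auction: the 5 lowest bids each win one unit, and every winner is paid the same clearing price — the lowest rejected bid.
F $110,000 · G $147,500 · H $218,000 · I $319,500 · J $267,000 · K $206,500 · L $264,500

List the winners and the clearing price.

F, G, K, H, L; each is paid $267,000

Sorting: 110,000 (F), 147,500 (G), 206,500 (K), 218,000 (H), 264,500 (L), 267,000 (J), 319,500 (I)
Lowest 5: F, G, K, H, L.
Clearing price = lowest rejected bid = $267,000.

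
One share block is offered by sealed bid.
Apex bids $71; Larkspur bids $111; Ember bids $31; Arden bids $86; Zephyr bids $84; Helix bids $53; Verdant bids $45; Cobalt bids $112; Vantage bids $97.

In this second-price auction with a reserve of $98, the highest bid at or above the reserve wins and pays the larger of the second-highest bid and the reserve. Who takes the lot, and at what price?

Bids in order: 112 (Cobalt) > 111 (Larkspur) > 97 (Vantage) > 86 (Arden) > 84 (Zephyr) > 71 (Apex) > …
Cobalt has the top bid at or above the reserve ($112).
max(second-highest $111, reserve $98) = $111; the reserve does not bind.

Cobalt pays $111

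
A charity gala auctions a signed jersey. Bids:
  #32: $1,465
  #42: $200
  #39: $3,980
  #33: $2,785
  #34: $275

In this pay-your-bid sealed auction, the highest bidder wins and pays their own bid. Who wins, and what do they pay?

#39 pays $3,980

Bids ranked: 3,980 (#39) > 2,785 (#33) > 1,465 (#32) > 275 (#34) > 200 (#42)
#39 is highest → pays own bid, $3,980.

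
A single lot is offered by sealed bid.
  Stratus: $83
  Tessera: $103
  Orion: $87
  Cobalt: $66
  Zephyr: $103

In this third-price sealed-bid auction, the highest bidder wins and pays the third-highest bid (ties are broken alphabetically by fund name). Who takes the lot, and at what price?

Tessera pays $87

Bids ranked: 103 (Tessera) > 103 (Zephyr) > 87 (Orion) > 83 (Stratus) > 66 (Cobalt)
Tessera and Zephyr tie at $103; tie-break gives it to Tessera.
Tessera is highest; pays the third-highest bid, $87.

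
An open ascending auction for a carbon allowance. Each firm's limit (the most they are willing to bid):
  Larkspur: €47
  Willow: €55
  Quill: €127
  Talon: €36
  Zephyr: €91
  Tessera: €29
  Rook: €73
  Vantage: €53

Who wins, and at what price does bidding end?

Quill wins at €91

Ascending (English) auction: the price rises until one bidder remains; the winner pays the price at which the last rival dropped out.
Sorting limits: 127 (Quill) > 91 (Zephyr) > 73 (Rook) > 55 (Willow) > 53 (Vantage) > 47 (Larkspur) > …
Zephyr is the last rival to drop out, at €91; Quill remains and wins at that price.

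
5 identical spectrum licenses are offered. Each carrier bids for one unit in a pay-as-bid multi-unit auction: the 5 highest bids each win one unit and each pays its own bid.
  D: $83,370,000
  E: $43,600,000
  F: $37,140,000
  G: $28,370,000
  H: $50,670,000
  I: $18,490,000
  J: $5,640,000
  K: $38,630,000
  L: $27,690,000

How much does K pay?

Sorting: 83,370,000 (D), 50,670,000 (H), 43,600,000 (E), 38,630,000 (K), 37,140,000 (F), 28,370,000 (G), 27,690,000 (L), …
The 5 highest are D, H, E, K, F.
K wins → own bid $38,630,000.

K pays $38,630,000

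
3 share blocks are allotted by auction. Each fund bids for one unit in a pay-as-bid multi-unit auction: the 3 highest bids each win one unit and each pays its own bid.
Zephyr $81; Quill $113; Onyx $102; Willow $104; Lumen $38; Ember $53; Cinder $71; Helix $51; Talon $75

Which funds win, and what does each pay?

Quill $113, Willow $104, Onyx $102

Sorting: 113 (Quill), 104 (Willow), 102 (Onyx), 81 (Zephyr), 75 (Talon), …
Winners (3 units): Quill, Willow, Onyx.
Each winner pays its own bid: Quill $113, Willow $104, Onyx $102.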